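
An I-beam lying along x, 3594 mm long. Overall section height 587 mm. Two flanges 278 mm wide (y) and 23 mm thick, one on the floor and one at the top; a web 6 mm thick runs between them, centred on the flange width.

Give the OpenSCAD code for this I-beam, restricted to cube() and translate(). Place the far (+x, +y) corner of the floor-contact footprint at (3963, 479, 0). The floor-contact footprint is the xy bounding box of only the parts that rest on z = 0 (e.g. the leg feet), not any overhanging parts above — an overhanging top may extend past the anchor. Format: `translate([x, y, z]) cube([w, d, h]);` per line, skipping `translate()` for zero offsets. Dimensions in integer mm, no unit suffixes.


translate([369, 201, 0]) cube([3594, 278, 23]);
translate([369, 337, 23]) cube([3594, 6, 541]);
translate([369, 201, 564]) cube([3594, 278, 23]);


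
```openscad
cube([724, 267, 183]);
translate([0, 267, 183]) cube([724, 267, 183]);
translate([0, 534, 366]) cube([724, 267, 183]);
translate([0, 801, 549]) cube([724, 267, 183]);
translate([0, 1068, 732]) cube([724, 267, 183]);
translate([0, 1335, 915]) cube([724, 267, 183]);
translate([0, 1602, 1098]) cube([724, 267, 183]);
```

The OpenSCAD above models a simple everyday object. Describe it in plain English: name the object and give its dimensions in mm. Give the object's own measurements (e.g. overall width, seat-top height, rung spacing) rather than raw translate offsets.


A straight staircase of 7 solid steps. Each step is 724 mm wide (x), 267 mm deep (y, the going) and 183 mm tall (the rise). The first step rests on the floor; each subsequent step sits one going further in +y and one rise higher in +z, directly behind and above the previous step with no overlap.


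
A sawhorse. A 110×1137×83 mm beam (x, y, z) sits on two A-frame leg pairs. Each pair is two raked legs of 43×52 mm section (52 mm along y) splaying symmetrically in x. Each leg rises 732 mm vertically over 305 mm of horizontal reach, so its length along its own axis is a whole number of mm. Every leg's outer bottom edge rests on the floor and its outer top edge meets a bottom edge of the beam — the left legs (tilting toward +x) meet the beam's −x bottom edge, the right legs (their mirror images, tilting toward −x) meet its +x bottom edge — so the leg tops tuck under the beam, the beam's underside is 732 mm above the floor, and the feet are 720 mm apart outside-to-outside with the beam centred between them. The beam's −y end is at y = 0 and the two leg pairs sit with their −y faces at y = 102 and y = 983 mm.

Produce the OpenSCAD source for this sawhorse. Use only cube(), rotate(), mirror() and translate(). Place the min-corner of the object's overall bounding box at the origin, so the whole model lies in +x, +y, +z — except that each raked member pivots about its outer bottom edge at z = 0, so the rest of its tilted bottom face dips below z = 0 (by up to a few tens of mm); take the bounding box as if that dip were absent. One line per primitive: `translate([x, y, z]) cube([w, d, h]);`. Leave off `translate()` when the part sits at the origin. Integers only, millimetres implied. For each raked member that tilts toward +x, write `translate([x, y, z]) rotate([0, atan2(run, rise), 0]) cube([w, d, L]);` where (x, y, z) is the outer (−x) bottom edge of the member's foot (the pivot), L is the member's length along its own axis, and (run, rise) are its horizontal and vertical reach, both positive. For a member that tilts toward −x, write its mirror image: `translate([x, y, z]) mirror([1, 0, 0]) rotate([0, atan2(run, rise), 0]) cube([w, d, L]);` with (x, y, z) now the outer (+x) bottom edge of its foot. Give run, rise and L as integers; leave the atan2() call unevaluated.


translate([305, 0, 732]) cube([110, 1137, 83]);
translate([0, 102, 0]) rotate([0, atan2(305, 732), 0]) cube([43, 52, 793]);
translate([720, 102, 0]) mirror([1, 0, 0]) rotate([0, atan2(305, 732), 0]) cube([43, 52, 793]);
translate([0, 983, 0]) rotate([0, atan2(305, 732), 0]) cube([43, 52, 793]);
translate([720, 983, 0]) mirror([1, 0, 0]) rotate([0, atan2(305, 732), 0]) cube([43, 52, 793]);


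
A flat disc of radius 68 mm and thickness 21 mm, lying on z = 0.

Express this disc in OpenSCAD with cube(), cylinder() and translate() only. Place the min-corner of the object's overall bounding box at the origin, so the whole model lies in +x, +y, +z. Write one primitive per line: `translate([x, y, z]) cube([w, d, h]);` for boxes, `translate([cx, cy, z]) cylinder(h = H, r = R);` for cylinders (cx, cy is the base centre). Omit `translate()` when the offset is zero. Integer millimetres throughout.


translate([68, 68, 0]) cylinder(h = 21, r = 68);


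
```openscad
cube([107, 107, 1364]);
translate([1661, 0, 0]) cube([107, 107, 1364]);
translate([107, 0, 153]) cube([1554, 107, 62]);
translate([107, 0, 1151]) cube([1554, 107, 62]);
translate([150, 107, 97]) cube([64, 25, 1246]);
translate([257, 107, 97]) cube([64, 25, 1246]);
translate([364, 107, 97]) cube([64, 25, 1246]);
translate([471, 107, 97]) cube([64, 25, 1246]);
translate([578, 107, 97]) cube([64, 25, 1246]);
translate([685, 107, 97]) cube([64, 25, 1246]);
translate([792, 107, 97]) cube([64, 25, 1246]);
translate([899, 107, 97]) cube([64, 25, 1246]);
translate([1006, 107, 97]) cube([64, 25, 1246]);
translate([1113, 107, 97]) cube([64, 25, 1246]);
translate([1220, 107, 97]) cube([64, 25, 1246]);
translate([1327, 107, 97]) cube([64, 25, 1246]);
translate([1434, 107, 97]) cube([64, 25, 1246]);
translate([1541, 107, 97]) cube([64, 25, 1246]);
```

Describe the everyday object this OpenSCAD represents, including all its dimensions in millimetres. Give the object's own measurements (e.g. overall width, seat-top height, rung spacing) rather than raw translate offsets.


A fence section. Two 107×107 mm posts, 1364 mm tall, stand on the floor with a clear span of 1554 mm between their inner faces. Two horizontal rails of 107×62 mm section span the gap between the posts with their undersides at z = 153 mm and z = 1151 mm, flush with the posts' −y face. 14 pickets, each 64 mm wide, 25 mm thick and 1246 mm tall, are fixed to the +y face of the rails with their bottoms at z = 97 mm, spaced across the span with a 43 mm gap after the −x post and between neighbouring pickets, with 56 mm left before the +x post.


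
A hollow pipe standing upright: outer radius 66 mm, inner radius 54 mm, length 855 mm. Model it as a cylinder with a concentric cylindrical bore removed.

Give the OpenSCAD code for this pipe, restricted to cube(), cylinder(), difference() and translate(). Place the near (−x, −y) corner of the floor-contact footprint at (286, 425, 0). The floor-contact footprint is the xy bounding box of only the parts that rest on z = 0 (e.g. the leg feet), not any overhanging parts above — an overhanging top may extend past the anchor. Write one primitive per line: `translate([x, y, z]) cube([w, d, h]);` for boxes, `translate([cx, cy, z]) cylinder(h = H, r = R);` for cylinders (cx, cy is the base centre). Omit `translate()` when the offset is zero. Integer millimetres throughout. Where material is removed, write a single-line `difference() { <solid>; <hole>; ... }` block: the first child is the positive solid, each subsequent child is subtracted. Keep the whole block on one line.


difference() { translate([352, 491, 0]) cylinder(h = 855, r = 66); translate([352, 491, 0]) cylinder(h = 855, r = 54); }


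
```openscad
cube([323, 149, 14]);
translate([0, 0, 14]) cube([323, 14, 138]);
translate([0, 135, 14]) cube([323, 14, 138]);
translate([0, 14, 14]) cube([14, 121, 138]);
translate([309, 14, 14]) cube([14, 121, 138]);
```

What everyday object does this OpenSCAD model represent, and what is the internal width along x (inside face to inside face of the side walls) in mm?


An open box. The internal width is 295 mm.

A 323×149 base slab with four walls standing on it — an open box. The base is 323 mm wide and the walls are 14 mm thick, so the internal width is 323 − 2 × 14 = 295 mm.


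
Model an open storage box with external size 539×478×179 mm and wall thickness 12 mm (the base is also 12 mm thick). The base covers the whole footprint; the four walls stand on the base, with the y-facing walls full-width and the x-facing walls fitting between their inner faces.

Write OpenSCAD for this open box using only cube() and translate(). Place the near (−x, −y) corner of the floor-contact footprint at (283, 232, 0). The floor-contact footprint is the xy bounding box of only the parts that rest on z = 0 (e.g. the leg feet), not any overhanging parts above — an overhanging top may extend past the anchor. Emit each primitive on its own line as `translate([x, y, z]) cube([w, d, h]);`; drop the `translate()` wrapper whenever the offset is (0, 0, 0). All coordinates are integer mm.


translate([283, 232, 0]) cube([539, 478, 12]);
translate([283, 232, 12]) cube([539, 12, 167]);
translate([283, 698, 12]) cube([539, 12, 167]);
translate([283, 244, 12]) cube([12, 454, 167]);
translate([810, 244, 12]) cube([12, 454, 167]);


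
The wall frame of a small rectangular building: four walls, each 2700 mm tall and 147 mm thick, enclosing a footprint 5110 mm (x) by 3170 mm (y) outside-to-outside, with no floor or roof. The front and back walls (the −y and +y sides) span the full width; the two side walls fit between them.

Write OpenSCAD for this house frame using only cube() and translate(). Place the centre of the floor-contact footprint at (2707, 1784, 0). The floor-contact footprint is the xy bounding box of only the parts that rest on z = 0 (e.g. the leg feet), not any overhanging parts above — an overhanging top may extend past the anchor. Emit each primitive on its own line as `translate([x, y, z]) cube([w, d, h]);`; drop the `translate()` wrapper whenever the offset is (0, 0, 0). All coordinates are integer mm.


translate([152, 199, 0]) cube([5110, 147, 2700]);
translate([152, 3222, 0]) cube([5110, 147, 2700]);
translate([152, 346, 0]) cube([147, 2876, 2700]);
translate([5115, 346, 0]) cube([147, 2876, 2700]);


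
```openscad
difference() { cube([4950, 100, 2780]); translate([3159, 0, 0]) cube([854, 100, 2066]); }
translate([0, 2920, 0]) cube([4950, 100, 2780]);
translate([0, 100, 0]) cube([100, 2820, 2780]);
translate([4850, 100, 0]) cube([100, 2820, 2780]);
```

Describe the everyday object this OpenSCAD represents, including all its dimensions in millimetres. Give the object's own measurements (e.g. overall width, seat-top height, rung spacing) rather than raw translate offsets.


A single room: four walls, each 2780 mm tall and 100 mm thick, enclosing an outside footprint 4950×3020 mm (x × y), no floor or roof. The front and back walls (−y and +y sides) run the full x-width; the side walls fit between their inner faces. A door opening 854 mm wide and 2066 mm tall is cut through the front wall from the floor up, its −x edge 3159 mm from the wall's −x end.


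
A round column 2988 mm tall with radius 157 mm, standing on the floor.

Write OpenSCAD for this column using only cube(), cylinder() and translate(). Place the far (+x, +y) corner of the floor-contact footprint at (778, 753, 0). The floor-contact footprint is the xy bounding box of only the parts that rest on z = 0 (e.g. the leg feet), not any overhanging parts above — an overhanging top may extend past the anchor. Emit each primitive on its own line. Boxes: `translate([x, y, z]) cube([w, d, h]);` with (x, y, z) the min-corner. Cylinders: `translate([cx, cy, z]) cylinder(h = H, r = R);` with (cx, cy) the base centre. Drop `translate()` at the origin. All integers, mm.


translate([621, 596, 0]) cylinder(h = 2988, r = 157);


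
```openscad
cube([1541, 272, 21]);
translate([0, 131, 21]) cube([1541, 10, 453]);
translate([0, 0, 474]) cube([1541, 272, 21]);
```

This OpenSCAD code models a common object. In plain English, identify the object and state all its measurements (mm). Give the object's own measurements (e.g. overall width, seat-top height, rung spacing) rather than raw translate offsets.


An I-beam lying along x, 1541 mm long. Overall section height 495 mm. Two flanges 272 mm wide (y) and 21 mm thick, one on the floor and one at the top; a web 10 mm thick runs between them, centred on the flange width.


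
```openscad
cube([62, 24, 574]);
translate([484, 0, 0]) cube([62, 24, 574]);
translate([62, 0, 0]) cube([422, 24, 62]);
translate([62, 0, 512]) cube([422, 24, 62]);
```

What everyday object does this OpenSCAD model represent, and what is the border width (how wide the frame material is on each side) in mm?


A picture frame. The border width is 62 mm.

Four thin pieces enclosing a rectangular opening — a picture frame. The two full-height stiles are 574 mm tall; the top rail sits at z = 512 and is 62 mm tall, so the border above the opening is 574 − 512 = 62 mm, matching the stile x-width.


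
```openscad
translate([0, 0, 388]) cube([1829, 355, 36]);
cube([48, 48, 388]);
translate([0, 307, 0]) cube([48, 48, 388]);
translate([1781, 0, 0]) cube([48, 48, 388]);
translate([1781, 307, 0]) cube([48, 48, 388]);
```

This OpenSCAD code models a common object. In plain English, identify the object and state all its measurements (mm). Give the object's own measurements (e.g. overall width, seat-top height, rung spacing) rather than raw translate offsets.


A long wooden bench with a 1829 mm (x) × 355 mm (y) seat, 36 mm thick, its top surface 424 mm above the floor. Four 48 mm square legs at the seat corners, flush with the edges, run from z = 0 to the seat underside.


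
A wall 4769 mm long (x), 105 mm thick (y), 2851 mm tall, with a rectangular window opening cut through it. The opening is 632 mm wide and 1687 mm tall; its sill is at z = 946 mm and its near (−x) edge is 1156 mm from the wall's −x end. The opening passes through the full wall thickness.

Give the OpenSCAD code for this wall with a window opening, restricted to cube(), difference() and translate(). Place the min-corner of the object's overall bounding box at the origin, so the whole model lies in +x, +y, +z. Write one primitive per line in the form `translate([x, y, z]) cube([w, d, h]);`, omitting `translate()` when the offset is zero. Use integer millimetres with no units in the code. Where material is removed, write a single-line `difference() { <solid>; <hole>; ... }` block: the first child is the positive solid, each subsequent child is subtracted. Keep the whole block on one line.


difference() { cube([4769, 105, 2851]); translate([1156, 0, 946]) cube([632, 105, 1687]); }


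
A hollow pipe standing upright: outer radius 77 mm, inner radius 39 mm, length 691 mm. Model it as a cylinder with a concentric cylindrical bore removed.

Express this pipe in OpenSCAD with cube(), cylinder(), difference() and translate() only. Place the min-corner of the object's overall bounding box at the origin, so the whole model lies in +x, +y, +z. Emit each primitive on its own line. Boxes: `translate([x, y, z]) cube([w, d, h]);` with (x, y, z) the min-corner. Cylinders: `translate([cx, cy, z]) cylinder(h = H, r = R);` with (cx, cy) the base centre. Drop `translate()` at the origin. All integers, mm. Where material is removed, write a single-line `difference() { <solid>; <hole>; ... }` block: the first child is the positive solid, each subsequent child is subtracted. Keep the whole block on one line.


difference() { translate([77, 77, 0]) cylinder(h = 691, r = 77); translate([77, 77, 0]) cylinder(h = 691, r = 39); }


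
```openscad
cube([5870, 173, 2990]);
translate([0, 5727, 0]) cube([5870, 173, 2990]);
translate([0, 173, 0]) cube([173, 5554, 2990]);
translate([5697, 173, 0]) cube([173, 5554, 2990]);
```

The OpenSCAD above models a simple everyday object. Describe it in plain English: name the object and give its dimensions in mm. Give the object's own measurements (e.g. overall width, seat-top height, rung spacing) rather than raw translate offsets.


The wall frame of a small rectangular building: four walls, each 2990 mm tall and 173 mm thick, enclosing a footprint 5870 mm (x) by 5900 mm (y) outside-to-outside, with no floor or roof. The front and back walls (the −y and +y sides) span the full width; the two side walls fit between them.


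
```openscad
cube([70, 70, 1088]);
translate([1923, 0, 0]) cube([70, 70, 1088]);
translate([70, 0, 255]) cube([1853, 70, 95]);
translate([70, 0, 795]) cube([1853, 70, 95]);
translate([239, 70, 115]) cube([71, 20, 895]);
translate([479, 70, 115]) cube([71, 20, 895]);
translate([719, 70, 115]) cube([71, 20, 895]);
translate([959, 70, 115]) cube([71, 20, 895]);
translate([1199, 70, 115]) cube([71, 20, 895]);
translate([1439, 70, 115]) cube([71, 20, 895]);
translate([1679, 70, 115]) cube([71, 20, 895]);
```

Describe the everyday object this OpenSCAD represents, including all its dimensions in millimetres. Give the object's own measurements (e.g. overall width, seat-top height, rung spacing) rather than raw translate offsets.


A fence section. Two 70×70 mm posts, 1088 mm tall, stand on the floor with a clear span of 1853 mm between their inner faces. Two horizontal rails of 70×95 mm section span the gap between the posts with their undersides at z = 255 mm and z = 795 mm, flush with the posts' −y face. 7 pickets, each 71 mm wide, 20 mm thick and 895 mm tall, are fixed to the +y face of the rails with their bottoms at z = 115 mm, spaced across the span with a 169 mm gap after the −x post and between neighbouring pickets, with 173 mm left before the +x post.


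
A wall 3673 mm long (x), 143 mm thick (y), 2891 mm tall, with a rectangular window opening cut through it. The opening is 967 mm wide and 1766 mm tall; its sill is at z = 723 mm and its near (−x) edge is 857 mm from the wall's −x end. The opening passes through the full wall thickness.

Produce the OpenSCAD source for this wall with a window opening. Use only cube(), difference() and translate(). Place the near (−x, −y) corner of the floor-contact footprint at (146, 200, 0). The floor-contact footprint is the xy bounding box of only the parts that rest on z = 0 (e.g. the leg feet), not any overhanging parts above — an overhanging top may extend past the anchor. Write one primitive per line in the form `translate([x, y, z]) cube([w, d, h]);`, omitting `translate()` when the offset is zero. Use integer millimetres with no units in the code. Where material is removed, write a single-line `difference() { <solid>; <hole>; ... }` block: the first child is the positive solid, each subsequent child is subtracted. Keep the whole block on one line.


difference() { translate([146, 200, 0]) cube([3673, 143, 2891]); translate([1003, 200, 723]) cube([967, 143, 1766]); }


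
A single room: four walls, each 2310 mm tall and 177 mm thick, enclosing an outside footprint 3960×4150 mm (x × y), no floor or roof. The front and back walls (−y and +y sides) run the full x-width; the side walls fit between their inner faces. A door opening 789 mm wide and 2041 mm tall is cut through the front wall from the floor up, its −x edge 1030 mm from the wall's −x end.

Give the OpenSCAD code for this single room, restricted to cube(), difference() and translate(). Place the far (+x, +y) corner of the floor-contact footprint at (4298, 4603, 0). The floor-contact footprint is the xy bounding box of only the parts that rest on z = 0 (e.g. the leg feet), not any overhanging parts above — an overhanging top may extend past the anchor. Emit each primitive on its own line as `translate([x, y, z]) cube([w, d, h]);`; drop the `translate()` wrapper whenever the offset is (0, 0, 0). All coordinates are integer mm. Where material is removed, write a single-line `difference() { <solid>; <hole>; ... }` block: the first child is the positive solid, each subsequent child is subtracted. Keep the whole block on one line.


difference() { translate([338, 453, 0]) cube([3960, 177, 2310]); translate([1368, 453, 0]) cube([789, 177, 2041]); }
translate([338, 4426, 0]) cube([3960, 177, 2310]);
translate([338, 630, 0]) cube([177, 3796, 2310]);
translate([4121, 630, 0]) cube([177, 3796, 2310]);


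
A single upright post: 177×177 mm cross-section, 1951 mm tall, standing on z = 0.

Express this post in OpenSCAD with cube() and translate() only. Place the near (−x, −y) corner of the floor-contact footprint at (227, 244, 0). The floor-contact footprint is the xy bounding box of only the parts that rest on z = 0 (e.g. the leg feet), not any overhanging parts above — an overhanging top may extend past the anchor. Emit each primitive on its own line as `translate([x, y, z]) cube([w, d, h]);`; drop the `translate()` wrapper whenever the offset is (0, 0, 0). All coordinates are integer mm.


translate([227, 244, 0]) cube([177, 177, 1951]);


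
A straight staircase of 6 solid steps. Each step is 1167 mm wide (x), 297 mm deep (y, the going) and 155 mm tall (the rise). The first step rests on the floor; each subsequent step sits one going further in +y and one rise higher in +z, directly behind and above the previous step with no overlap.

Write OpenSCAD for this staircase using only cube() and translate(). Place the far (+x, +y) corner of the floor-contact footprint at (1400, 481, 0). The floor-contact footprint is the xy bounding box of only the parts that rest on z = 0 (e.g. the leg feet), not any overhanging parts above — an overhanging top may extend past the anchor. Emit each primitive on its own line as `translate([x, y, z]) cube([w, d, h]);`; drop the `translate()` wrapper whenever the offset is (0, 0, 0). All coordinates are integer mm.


translate([233, 184, 0]) cube([1167, 297, 155]);
translate([233, 481, 155]) cube([1167, 297, 155]);
translate([233, 778, 310]) cube([1167, 297, 155]);
translate([233, 1075, 465]) cube([1167, 297, 155]);
translate([233, 1372, 620]) cube([1167, 297, 155]);
translate([233, 1669, 775]) cube([1167, 297, 155]);


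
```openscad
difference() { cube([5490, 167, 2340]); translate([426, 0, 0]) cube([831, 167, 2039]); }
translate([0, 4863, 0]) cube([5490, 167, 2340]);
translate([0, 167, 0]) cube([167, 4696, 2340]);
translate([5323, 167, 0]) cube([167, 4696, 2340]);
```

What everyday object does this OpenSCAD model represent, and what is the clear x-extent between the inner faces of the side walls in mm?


A single room. The interior width is 5156 mm.

Four walls enclosing a rectangle with a door in the front wall — a room. Outside width 5490 minus two 167 mm walls gives 5156 mm.


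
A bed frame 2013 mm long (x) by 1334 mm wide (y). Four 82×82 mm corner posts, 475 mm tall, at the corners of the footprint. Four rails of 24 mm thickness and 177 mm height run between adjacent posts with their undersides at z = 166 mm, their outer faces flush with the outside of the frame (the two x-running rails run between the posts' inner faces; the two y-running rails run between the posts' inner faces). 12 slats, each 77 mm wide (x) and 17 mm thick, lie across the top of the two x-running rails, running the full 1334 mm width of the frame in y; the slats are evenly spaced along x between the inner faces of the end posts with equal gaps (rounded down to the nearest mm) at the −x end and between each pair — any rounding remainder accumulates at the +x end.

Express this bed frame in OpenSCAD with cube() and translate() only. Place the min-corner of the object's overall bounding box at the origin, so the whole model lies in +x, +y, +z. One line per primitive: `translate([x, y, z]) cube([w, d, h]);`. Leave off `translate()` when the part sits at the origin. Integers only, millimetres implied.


cube([82, 82, 475]);
translate([0, 1252, 0]) cube([82, 82, 475]);
translate([1931, 0, 0]) cube([82, 82, 475]);
translate([1931, 1252, 0]) cube([82, 82, 475]);
translate([82, 0, 166]) cube([1849, 24, 177]);
translate([82, 1310, 166]) cube([1849, 24, 177]);
translate([0, 82, 166]) cube([24, 1170, 177]);
translate([1989, 82, 166]) cube([24, 1170, 177]);
translate([153, 0, 343]) cube([77, 1334, 17]);
translate([301, 0, 343]) cube([77, 1334, 17]);
translate([449, 0, 343]) cube([77, 1334, 17]);
translate([597, 0, 343]) cube([77, 1334, 17]);
translate([745, 0, 343]) cube([77, 1334, 17]);
translate([893, 0, 343]) cube([77, 1334, 17]);
translate([1041, 0, 343]) cube([77, 1334, 17]);
translate([1189, 0, 343]) cube([77, 1334, 17]);
translate([1337, 0, 343]) cube([77, 1334, 17]);
translate([1485, 0, 343]) cube([77, 1334, 17]);
translate([1633, 0, 343]) cube([77, 1334, 17]);
translate([1781, 0, 343]) cube([77, 1334, 17]);


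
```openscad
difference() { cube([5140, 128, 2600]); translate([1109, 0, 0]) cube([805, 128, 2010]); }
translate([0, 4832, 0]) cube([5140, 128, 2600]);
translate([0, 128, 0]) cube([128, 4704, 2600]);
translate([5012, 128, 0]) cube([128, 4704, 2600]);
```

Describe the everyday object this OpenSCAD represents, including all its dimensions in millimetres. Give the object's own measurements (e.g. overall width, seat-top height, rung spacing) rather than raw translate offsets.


A single room: four walls, each 2600 mm tall and 128 mm thick, enclosing an outside footprint 5140×4960 mm (x × y), no floor or roof. The front and back walls (−y and +y sides) run the full x-width; the side walls fit between their inner faces. A door opening 805 mm wide and 2010 mm tall is cut through the front wall from the floor up, its −x edge 1109 mm from the wall's −x end.


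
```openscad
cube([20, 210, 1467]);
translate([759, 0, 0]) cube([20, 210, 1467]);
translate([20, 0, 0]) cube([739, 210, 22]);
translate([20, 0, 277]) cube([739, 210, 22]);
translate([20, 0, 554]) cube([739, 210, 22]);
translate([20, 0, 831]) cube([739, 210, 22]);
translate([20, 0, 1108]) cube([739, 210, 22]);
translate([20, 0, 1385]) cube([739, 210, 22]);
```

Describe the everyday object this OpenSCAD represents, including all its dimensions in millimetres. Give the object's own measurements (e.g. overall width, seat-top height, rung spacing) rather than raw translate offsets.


An open bookshelf. Two side panels, each 20 mm thick, 210 mm deep and 1467 mm tall, stand 779 mm apart (outside-to-outside). Between them sit 6 shelves, each 22 mm thick and 210 mm deep, spanning the full gap between the sides. The bottom shelf rests on the floor (its underside at z = 0) and the clear gap between one shelf's top and the next shelf's underside is 255 mm.


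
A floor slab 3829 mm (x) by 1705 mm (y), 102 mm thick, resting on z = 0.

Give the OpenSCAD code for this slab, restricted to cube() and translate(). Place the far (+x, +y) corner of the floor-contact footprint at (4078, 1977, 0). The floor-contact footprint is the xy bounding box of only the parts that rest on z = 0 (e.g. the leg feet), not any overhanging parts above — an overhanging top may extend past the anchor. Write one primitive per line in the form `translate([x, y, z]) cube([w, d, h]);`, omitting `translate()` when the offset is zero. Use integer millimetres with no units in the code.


translate([249, 272, 0]) cube([3829, 1705, 102]);


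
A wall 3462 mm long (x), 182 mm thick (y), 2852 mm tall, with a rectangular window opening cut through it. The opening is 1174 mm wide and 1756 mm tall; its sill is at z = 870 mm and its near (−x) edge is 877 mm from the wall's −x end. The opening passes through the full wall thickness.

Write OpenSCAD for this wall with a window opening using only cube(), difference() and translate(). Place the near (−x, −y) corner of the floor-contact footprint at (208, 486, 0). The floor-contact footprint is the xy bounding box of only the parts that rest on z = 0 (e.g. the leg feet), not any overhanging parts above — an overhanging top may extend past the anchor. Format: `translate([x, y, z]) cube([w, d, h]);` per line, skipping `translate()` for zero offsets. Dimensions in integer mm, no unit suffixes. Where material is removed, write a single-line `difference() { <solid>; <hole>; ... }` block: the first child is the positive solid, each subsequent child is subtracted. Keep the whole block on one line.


difference() { translate([208, 486, 0]) cube([3462, 182, 2852]); translate([1085, 486, 870]) cube([1174, 182, 1756]); }


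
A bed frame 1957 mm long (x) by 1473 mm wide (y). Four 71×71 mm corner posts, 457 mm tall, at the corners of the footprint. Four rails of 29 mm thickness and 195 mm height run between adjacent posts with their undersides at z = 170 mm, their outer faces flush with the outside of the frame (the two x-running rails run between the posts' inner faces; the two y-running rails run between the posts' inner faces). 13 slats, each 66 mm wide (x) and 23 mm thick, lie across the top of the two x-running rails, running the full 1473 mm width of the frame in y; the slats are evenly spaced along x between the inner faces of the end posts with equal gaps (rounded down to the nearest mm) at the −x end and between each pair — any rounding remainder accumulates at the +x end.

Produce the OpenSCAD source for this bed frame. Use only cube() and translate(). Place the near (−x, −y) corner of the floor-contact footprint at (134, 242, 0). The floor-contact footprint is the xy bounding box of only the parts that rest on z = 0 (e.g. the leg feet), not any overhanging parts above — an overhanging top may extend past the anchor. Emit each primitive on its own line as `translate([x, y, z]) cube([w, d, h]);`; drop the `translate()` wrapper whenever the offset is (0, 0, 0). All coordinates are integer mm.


translate([134, 242, 0]) cube([71, 71, 457]);
translate([134, 1644, 0]) cube([71, 71, 457]);
translate([2020, 242, 0]) cube([71, 71, 457]);
translate([2020, 1644, 0]) cube([71, 71, 457]);
translate([205, 242, 170]) cube([1815, 29, 195]);
translate([205, 1686, 170]) cube([1815, 29, 195]);
translate([134, 313, 170]) cube([29, 1331, 195]);
translate([2062, 313, 170]) cube([29, 1331, 195]);
translate([273, 242, 365]) cube([66, 1473, 23]);
translate([407, 242, 365]) cube([66, 1473, 23]);
translate([541, 242, 365]) cube([66, 1473, 23]);
translate([675, 242, 365]) cube([66, 1473, 23]);
translate([809, 242, 365]) cube([66, 1473, 23]);
translate([943, 242, 365]) cube([66, 1473, 23]);
translate([1077, 242, 365]) cube([66, 1473, 23]);
translate([1211, 242, 365]) cube([66, 1473, 23]);
translate([1345, 242, 365]) cube([66, 1473, 23]);
translate([1479, 242, 365]) cube([66, 1473, 23]);
translate([1613, 242, 365]) cube([66, 1473, 23]);
translate([1747, 242, 365]) cube([66, 1473, 23]);
translate([1881, 242, 365]) cube([66, 1473, 23]);


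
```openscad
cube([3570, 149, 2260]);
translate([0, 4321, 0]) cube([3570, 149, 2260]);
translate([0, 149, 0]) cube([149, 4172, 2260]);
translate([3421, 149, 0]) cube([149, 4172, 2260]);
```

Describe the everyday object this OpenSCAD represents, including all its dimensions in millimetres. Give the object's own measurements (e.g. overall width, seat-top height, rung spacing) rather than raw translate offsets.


The wall frame of a small rectangular building: four walls, each 2260 mm tall and 149 mm thick, enclosing a footprint 3570 mm (x) by 4470 mm (y) outside-to-outside, with no floor or roof. The front and back walls (the −y and +y sides) span the full width; the two side walls fit between them.


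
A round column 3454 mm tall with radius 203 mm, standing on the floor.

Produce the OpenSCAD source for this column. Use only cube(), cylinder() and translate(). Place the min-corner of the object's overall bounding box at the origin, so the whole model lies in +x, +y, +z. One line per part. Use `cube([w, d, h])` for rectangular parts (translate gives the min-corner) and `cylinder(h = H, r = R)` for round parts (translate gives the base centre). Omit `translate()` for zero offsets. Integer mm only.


translate([203, 203, 0]) cylinder(h = 3454, r = 203);


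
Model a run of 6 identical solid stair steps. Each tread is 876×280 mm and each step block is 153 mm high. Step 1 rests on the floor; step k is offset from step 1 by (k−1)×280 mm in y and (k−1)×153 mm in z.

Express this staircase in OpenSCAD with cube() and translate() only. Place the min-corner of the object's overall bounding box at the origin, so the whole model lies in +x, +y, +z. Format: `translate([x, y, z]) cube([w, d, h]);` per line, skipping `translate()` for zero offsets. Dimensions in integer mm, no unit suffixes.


cube([876, 280, 153]);
translate([0, 280, 153]) cube([876, 280, 153]);
translate([0, 560, 306]) cube([876, 280, 153]);
translate([0, 840, 459]) cube([876, 280, 153]);
translate([0, 1120, 612]) cube([876, 280, 153]);
translate([0, 1400, 765]) cube([876, 280, 153]);


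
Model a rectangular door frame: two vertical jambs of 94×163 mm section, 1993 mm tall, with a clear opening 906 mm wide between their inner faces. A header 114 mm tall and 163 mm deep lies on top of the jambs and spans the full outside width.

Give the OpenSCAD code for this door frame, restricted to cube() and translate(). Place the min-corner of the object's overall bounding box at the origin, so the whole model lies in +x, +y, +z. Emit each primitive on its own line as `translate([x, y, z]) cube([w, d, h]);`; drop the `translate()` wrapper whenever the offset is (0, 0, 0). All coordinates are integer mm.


cube([94, 163, 1993]);
translate([1000, 0, 0]) cube([94, 163, 1993]);
translate([0, 0, 1993]) cube([1094, 163, 114]);


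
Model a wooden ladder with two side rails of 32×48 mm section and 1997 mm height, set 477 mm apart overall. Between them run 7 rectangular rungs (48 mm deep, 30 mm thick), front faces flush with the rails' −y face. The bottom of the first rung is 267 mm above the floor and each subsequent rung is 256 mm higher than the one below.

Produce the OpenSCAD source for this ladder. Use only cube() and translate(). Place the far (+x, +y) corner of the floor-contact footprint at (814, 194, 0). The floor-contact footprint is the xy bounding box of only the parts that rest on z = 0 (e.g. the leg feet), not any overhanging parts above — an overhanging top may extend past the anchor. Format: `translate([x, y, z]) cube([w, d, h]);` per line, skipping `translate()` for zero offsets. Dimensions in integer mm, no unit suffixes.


translate([337, 146, 0]) cube([32, 48, 1997]);
translate([782, 146, 0]) cube([32, 48, 1997]);
translate([369, 146, 267]) cube([413, 48, 30]);
translate([369, 146, 523]) cube([413, 48, 30]);
translate([369, 146, 779]) cube([413, 48, 30]);
translate([369, 146, 1035]) cube([413, 48, 30]);
translate([369, 146, 1291]) cube([413, 48, 30]);
translate([369, 146, 1547]) cube([413, 48, 30]);
translate([369, 146, 1803]) cube([413, 48, 30]);


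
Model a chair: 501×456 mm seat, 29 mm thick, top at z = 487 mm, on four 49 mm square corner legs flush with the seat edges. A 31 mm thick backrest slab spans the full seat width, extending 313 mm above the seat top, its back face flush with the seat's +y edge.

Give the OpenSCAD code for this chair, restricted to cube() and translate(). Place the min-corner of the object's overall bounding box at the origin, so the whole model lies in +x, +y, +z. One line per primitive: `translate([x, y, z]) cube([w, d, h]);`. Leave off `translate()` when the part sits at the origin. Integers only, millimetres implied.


translate([0, 0, 458]) cube([501, 456, 29]);
cube([49, 49, 458]);
translate([452, 0, 0]) cube([49, 49, 458]);
translate([0, 407, 0]) cube([49, 49, 458]);
translate([452, 407, 0]) cube([49, 49, 458]);
translate([0, 425, 487]) cube([501, 31, 313]);


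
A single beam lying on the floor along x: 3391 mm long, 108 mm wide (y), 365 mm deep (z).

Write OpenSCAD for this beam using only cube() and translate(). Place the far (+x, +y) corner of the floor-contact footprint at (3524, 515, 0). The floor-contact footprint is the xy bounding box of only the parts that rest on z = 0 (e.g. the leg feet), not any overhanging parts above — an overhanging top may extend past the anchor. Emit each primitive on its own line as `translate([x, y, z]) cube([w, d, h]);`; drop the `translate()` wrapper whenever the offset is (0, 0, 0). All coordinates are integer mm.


translate([133, 407, 0]) cube([3391, 108, 365]);


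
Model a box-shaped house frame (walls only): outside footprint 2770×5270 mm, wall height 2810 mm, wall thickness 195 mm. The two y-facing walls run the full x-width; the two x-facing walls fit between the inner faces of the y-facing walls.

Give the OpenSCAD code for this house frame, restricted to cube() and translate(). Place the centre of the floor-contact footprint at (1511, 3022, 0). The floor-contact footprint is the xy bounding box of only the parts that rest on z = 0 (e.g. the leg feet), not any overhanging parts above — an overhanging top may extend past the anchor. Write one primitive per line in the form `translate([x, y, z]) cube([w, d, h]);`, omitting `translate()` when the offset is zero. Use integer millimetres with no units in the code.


translate([126, 387, 0]) cube([2770, 195, 2810]);
translate([126, 5462, 0]) cube([2770, 195, 2810]);
translate([126, 582, 0]) cube([195, 4880, 2810]);
translate([2701, 582, 0]) cube([195, 4880, 2810]);


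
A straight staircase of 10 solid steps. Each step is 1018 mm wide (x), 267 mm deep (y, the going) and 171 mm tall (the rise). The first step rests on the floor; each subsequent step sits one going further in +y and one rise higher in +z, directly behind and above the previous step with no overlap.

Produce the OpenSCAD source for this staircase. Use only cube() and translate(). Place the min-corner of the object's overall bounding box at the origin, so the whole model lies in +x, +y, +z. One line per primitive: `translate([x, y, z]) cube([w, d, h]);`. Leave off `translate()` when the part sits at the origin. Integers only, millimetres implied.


cube([1018, 267, 171]);
translate([0, 267, 171]) cube([1018, 267, 171]);
translate([0, 534, 342]) cube([1018, 267, 171]);
translate([0, 801, 513]) cube([1018, 267, 171]);
translate([0, 1068, 684]) cube([1018, 267, 171]);
translate([0, 1335, 855]) cube([1018, 267, 171]);
translate([0, 1602, 1026]) cube([1018, 267, 171]);
translate([0, 1869, 1197]) cube([1018, 267, 171]);
translate([0, 2136, 1368]) cube([1018, 267, 171]);
translate([0, 2403, 1539]) cube([1018, 267, 171]);


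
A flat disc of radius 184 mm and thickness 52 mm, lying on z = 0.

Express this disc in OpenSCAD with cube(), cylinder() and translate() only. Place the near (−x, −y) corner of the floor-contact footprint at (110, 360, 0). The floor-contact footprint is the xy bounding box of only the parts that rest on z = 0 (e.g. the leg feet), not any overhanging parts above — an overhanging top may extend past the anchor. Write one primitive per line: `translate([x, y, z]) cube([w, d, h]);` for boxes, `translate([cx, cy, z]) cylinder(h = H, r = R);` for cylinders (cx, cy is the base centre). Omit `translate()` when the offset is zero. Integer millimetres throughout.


translate([294, 544, 0]) cylinder(h = 52, r = 184);


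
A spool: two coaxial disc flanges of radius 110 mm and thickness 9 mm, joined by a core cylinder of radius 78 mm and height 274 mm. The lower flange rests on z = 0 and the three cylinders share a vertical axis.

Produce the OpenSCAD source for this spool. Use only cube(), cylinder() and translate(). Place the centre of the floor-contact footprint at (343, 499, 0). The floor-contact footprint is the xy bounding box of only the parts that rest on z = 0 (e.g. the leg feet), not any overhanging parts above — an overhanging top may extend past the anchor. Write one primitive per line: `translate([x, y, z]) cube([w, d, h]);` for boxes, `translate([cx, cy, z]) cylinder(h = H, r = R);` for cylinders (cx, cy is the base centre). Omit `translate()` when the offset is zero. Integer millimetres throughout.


translate([343, 499, 0]) cylinder(h = 9, r = 110);
translate([343, 499, 9]) cylinder(h = 274, r = 78);
translate([343, 499, 283]) cylinder(h = 9, r = 110);


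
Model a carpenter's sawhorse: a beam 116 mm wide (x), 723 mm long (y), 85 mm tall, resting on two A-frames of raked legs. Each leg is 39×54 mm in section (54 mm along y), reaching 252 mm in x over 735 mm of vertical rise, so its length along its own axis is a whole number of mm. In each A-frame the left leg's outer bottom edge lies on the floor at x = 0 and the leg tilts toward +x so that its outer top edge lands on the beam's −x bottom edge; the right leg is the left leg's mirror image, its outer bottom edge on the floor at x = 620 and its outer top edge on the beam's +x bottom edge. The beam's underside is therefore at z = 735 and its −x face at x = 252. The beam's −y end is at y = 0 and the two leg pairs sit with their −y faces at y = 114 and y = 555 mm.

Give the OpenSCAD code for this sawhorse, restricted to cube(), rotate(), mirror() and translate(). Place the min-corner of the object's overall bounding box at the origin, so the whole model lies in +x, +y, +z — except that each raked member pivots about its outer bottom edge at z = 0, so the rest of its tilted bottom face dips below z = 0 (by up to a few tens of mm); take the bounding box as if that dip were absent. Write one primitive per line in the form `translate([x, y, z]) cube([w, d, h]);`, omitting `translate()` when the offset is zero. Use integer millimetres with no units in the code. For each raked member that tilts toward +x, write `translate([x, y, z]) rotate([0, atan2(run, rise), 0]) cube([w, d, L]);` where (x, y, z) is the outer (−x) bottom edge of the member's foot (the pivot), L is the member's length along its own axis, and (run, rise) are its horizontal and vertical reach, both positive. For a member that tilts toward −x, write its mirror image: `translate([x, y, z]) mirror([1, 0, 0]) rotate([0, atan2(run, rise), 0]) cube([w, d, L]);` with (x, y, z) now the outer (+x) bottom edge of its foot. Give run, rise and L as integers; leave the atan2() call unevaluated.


translate([252, 0, 735]) cube([116, 723, 85]);
translate([0, 114, 0]) rotate([0, atan2(252, 735), 0]) cube([39, 54, 777]);
translate([620, 114, 0]) mirror([1, 0, 0]) rotate([0, atan2(252, 735), 0]) cube([39, 54, 777]);
translate([0, 555, 0]) rotate([0, atan2(252, 735), 0]) cube([39, 54, 777]);
translate([620, 555, 0]) mirror([1, 0, 0]) rotate([0, atan2(252, 735), 0]) cube([39, 54, 777]);
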